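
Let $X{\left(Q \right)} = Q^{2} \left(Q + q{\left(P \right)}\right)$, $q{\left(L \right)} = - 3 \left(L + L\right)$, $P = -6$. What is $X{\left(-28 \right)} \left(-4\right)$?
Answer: $-25088$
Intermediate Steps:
$q{\left(L \right)} = - 6 L$ ($q{\left(L \right)} = - 3 \cdot 2 L = - 6 L$)
$X{\left(Q \right)} = Q^{2} \left(36 + Q\right)$ ($X{\left(Q \right)} = Q^{2} \left(Q - -36\right) = Q^{2} \left(Q + 36\right) = Q^{2} \left(36 + Q\right)$)
$X{\left(-28 \right)} \left(-4\right) = \left(-28\right)^{2} \left(36 - 28\right) \left(-4\right) = 784 \cdot 8 \left(-4\right) = 6272 \left(-4\right) = -25088$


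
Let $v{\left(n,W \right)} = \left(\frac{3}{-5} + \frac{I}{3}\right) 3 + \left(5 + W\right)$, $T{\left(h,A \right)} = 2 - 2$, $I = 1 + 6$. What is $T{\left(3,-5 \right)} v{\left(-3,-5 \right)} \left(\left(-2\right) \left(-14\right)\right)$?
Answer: $0$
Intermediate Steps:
$I = 7$
$T{\left(h,A \right)} = 0$
$v{\left(n,W \right)} = \frac{51}{5} + W$ ($v{\left(n,W \right)} = \left(\frac{3}{-5} + \frac{7}{3}\right) 3 + \left(5 + W\right) = \left(3 \left(- \frac{1}{5}\right) + 7 \cdot \frac{1}{3}\right) 3 + \left(5 + W\right) = \left(- \frac{3}{5} + \frac{7}{3}\right) 3 + \left(5 + W\right) = \frac{26}{15} \cdot 3 + \left(5 + W\right) = \frac{26}{5} + \left(5 + W\right) = \frac{51}{5} + W$)
$T{\left(3,-5 \right)} v{\left(-3,-5 \right)} \left(\left(-2\right) \left(-14\right)\right) = 0 \left(\frac{51}{5} - 5\right) \left(\left(-2\right) \left(-14\right)\right) = 0 \cdot \frac{26}{5} \cdot 28 = 0 \cdot 28 = 0$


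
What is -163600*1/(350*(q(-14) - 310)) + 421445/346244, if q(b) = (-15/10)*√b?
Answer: 1269602388405/465989371204 - 9816*I*√14/1345841 ≈ 2.7245 - 0.02729*I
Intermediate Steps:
q(b) = -3*√b/2 (q(b) = (-15*⅒)*√b = -3*√b/2)
-163600*1/(350*(q(-14) - 310)) + 421445/346244 = -163600*1/(350*(-3*I*√14/2 - 310)) + 421445/346244 = -163600*1/(350*(-310 - 3*I*√14/2)) + 421445/346244 = -163600/(-108500 - 525*I*√14) + 421445/346244 = 421445/346244 - 163600/(-108500 - 525*I*√14)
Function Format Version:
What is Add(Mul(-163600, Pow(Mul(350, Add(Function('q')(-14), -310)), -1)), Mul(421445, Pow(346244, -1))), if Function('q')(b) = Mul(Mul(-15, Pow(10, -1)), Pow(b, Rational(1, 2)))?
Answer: Add(Rational(1269602388405, 465989371204), Mul(Rational(-9816, 1345841), I, Pow(14, Rational(1, 2)))) ≈ Add(2.7245, Mul(-0.027290, I))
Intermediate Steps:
Function('q')(b) = Mul(Rational(-3, 2), Pow(b, Rational(1, 2))) (Function('q')(b) = Mul(Mul(-15, Rational(1, 10)), Pow(b, Rational(1, 2))) = Mul(Rational(-3, 2), Pow(b, Rational(1, 2))))
Add(Mul(-163600, Pow(Mul(350, Add(Function('q')(-14), -310)), -1)), Mul(421445, Pow(346244, -1))) = Add(Mul(-163600, Pow(Mul(350, Add(Mul(Rational(-3, 2), Pow(-14, Rational(1, 2))), -310)), -1)), Mul(421445, Pow(346244, -1))) = Add(Mul(-163600, Pow(Mul(350, Add(Mul(Rational(-3, 2), Mul(I, Pow(14, Rational(1, 2)))), -310)), -1)), Mul(421445, Rational(1, 346244))) = Add(Mul(-163600, Pow(Mul(350, Add(Mul(Rational(-3, 2), I, Pow(14, Rational(1, 2))), -310)), -1)), Rational(421445, 346244)) = Add(Mul(-163600, Pow(Mul(350, Add(-310, Mul(Rational(-3, 2), I, Pow(14, Rational(1, 2))))), -1)), Rational(421445, 346244)) = Add(Mul(-163600, Pow(Add(-108500, Mul(-525, I, Pow(14, Rational(1, 2)))), -1)), Rational(421445, 346244)) = Add(Rational(421445, 346244), Mul(-163600, Pow(Add(-108500, Mul(-525, I, Pow(14, Rational(1, 2)))), -1)))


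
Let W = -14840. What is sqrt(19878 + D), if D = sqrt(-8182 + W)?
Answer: sqrt(19878 + 3*I*sqrt(2558)) ≈ 140.99 + 0.5381*I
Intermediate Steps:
D = 3*I*sqrt(2558) (D = sqrt(-8182 - 14840) = sqrt(-23022) = 3*I*sqrt(2558) ≈ 151.73*I)
sqrt(19878 + D) = sqrt(19878 + 3*I*sqrt(2558))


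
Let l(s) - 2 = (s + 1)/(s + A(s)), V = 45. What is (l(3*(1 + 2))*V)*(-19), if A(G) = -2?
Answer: -20520/7 ≈ -2931.4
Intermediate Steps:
l(s) = 2 + (1 + s)/(-2 + s) (l(s) = 2 + (s + 1)/(s - 2) = 2 + (1 + s)/(-2 + s))
(l(3*(1 + 2))*V)*(-19) = ((3*(-1 + 3*(1 + 2))/(-2 + 3*(1 + 2)))*45)*(-19) = ((3*(-1 + 3*3)/(-2 + 3*3))*45)*(-19) = ((3*(-1 + 9)/(-2 + 9))*45)*(-19) = ((3*8/7)*45)*(-19) = ((3*(1/7)*8)*45)*(-19) = ((24/7)*45)*(-19) = (1080/7)*(-19) = -20520/7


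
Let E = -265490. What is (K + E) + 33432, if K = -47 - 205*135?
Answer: -259780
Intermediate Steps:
K = -27722 (K = -47 - 27675 = -27722)
(K + E) + 33432 = (-27722 - 265490) + 33432 = -293212 + 33432 = -259780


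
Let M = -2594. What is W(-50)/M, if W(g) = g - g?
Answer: 0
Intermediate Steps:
W(g) = 0
W(-50)/M = 0/(-2594) = 0*(-1/2594) = 0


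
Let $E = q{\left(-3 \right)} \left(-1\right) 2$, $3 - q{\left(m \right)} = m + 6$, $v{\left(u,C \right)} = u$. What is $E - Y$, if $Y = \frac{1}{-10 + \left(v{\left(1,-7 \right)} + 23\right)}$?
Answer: $- \frac{1}{14} \approx -0.071429$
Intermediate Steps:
$q{\left(m \right)} = -3 - m$ ($q{\left(m \right)} = 3 - \left(m + 6\right) = 3 - \left(6 + m\right) = -3 - m$)
$E = 0$ ($E = \left(-3 - -3\right) \left(-1\right) 2 = \left(-3 + 3\right) \left(-1\right) 2 = 0 \left(-1\right) 2 = 0 \cdot 2 = 0$)
$Y = \frac{1}{14}$ ($Y = \frac{1}{-10 + \left(1 + 23\right)} = \frac{1}{-10 + 24} = \frac{1}{14} \approx 0.071429$)
$E - Y = 0 - \frac{1}{14} = - \frac{1}{14}$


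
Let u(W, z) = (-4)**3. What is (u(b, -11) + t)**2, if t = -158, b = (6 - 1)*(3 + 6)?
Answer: 49284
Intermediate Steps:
b = 45 (b = 5*9 = 45)
u(W, z) = -64
(u(b, -11) + t)**2 = (-64 - 158)**2 = (-222)**2 = 49284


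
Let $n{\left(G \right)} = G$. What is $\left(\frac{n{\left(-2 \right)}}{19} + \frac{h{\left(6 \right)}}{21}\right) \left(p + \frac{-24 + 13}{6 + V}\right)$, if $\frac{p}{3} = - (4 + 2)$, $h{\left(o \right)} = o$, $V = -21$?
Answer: $- \frac{296}{95} \approx -3.1158$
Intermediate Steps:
$p = -18$ ($p = 3 \left(- (4 + 2)\right) = 3 \left(\left(-1\right) 6\right) = 3 \left(-6\right) = -18$)
$\left(\frac{n{\left(-2 \right)}}{19} + \frac{h{\left(6 \right)}}{21}\right) \left(p + \frac{-24 + 13}{6 + V}\right) = \left(- \frac{2}{19} + \frac{6}{21}\right) \left(-18 + \frac{-24 + 13}{6 - 21}\right) = \left(\left(-2\right) \frac{1}{19} + 6 \cdot \frac{1}{21}\right) \left(-18 - \frac{11}{-15}\right) = \left(- \frac{2}{19} + \frac{2}{7}\right) \left(-18 - - \frac{11}{15}\right) = \frac{24 \left(-18 + \frac{11}{15}\right)}{133} = \frac{24}{133} \left(- \frac{259}{15}\right) = - \frac{296}{95}$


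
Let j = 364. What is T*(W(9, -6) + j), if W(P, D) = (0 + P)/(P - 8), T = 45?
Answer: 16785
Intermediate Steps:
W(P, D) = P/(-8 + P)
T*(W(9, -6) + j) = 45*(9/(-8 + 9) + 364) = 45*(9/1 + 364) = 45*(9*1 + 364) = 45*(9 + 364) = 45*373 = 16785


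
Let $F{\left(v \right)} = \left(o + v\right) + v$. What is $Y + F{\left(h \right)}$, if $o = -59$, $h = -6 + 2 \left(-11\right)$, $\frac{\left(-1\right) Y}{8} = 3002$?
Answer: $-24131$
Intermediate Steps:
$Y = -24016$ ($Y = \left(-8\right) 3002 = -24016$)
$h = -28$ ($h = -6 - 22 = -28$)
$F{\left(v \right)} = -59 + 2 v$ ($F{\left(v \right)} = \left(-59 + v\right) + v = -59 + 2 v$)
$Y + F{\left(h \right)} = -24016 + \left(-59 + 2 \left(-28\right)\right) = -24016 - 115 = -24131$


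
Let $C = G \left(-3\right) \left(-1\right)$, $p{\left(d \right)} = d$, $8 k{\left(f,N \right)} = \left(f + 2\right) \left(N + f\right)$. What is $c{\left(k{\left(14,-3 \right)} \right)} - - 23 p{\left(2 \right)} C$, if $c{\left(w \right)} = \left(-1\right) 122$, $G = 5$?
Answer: $568$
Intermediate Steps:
$k{\left(f,N \right)} = \frac{\left(2 + f\right) \left(N + f\right)}{8}$ ($k{\left(f,N \right)} = \frac{\left(f + 2\right) \left(N + f\right)}{8} = \frac{\left(2 + f\right) \left(N + f\right)}{8}$)
$C = 15$ ($C = 5 \left(-3\right) \left(-1\right) = \left(-15\right) \left(-1\right) = 15$)
$c{\left(w \right)} = -122$
$c{\left(k{\left(14,-3 \right)} \right)} - - 23 p{\left(2 \right)} C = -122 - \left(-23\right) 2 \cdot 15 = -122 - \left(-46\right) 15 = -122 - -690 = -122 + 690 = 568$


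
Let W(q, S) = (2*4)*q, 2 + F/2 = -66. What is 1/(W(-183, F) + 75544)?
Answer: 1/74080 ≈ 1.3499e-5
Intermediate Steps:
F = -136 (F = -4 + 2*(-66) = -4 - 132 = -136)
W(q, S) = 8*q
1/(W(-183, F) + 75544) = 1/(8*(-183) + 75544) = 1/(-1464 + 75544) = 1/74080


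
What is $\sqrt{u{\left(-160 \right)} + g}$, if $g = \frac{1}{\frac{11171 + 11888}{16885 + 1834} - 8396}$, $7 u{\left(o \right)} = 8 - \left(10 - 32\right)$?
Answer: $\frac{\sqrt{576165718819737515}}{366663885} \approx 2.0702$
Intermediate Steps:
$u{\left(o \right)} = \frac{30}{7}$ ($u{\left(o \right)} = \frac{8 - \left(10 - 32\right)}{7} = \frac{8 - -22}{7} = \frac{8 + 22}{7} = \frac{1}{7} \cdot 30 = \frac{30}{7}$)
$g = - \frac{18719}{157141665}$ ($g = \frac{1}{\frac{23059}{18719} - 8396} = \frac{1}{- \frac{157141665}{18719}} = - \frac{18719}{157141665} \approx -0.00011912$)
$\sqrt{u{\left(-160 \right)} + g} = \sqrt{\frac{30}{7} - \frac{18719}{157141665}} = \sqrt{\frac{4714118917}{1099991655}} = \frac{\sqrt{576165718819737515}}{366663885}$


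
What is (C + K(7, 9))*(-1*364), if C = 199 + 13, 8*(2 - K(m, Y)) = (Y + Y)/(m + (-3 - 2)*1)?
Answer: -154973/2 ≈ -77487.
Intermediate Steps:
K(m, Y) = 2 - Y/(4*(-5 + m)) (K(m, Y) = 2 - (Y + Y)/(8*(m + (-3 - 2)*1)) = 2 - 2*Y/(8*(m - 5*1)) = 2 - 2*Y/(8*(m - 5)) = 2 - 2*Y/(8*(-5 + m)) = 2 - Y/(4*(-5 + m)))
C = 212
(C + K(7, 9))*(-1*364) = (212 + (-40 - 1*9 + 8*7)/(4*(-5 + 7)))*(-1*364) = (212 + (¼)*(-40 - 9 + 56)/2)*(-364) = (212 + (¼)*(½)*7)*(-364) = (212 + 7/8)*(-364) = (1703/8)*(-364) = -154973/2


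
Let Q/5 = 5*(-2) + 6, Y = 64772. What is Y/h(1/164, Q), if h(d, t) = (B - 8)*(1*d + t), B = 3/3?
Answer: 10622608/22953 ≈ 462.80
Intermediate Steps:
Q = -20 (Q = 5*(5*(-2) + 6) = 5*(-10 + 6) = 5*(-4) = -20)
B = 1 (B = 3*(⅓) = 1)
h(d, t) = -7*d - 7*t (h(d, t) = (1 - 8)*(1*d + t) = -7*(d + t) = -7*d - 7*t)
Y/h(1/164, Q) = 64772/(-7/164 - 7*(-20)) = 64772/(-7*1/164 + 140) = 64772/(-7/164 + 140) = 64772/(22953/164) = 64772*(164/22953) = 10622608/22953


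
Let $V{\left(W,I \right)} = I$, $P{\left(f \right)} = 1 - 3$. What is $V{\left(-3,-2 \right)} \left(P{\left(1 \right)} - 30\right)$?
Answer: $64$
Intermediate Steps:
$P{\left(f \right)} = -2$
$V{\left(-3,-2 \right)} \left(P{\left(1 \right)} - 30\right) = - 2 \left(-2 - 30\right) = \left(-2\right) \left(-32\right) = 64$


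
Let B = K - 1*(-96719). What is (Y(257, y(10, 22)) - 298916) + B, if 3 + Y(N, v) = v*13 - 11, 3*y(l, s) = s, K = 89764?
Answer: -337055/3 ≈ -1.1235e+5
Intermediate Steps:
y(l, s) = s/3
Y(N, v) = -14 + 13*v (Y(N, v) = -3 + (v*13 - 11) = -3 + (13*v - 11) = -3 + (-11 + 13*v) = -14 + 13*v)
B = 186483 (B = 89764 - 1*(-96719) = 89764 + 96719 = 186483)
(Y(257, y(10, 22)) - 298916) + B = ((-14 + 13*((⅓)*22)) - 298916) + 186483 = ((-14 + 13*(22/3)) - 298916) + 186483 = ((-14 + 286/3) - 298916) + 186483 = (244/3 - 298916) + 186483 = -896504/3 + 186483 = -337055/3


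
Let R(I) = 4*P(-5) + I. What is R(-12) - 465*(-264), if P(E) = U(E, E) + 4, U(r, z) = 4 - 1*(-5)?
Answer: 122800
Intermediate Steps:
U(r, z) = 9 (U(r, z) = 4 + 5 = 9)
P(E) = 13 (P(E) = 9 + 4 = 13)
R(I) = 52 + I (R(I) = 4*13 + I = 52 + I)
R(-12) - 465*(-264) = (52 - 12) - 465*(-264) = 40 + 122760 = 122800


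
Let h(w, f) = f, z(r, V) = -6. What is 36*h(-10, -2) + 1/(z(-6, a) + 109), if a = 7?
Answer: -7415/103 ≈ -71.990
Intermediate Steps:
36*h(-10, -2) + 1/(z(-6, a) + 109) = 36*(-2) + 1/(-6 + 109) = -72 + 1/103 = -7415/103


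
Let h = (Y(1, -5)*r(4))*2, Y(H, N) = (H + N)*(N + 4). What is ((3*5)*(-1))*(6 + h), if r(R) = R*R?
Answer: -2010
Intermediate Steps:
Y(H, N) = (4 + N)*(H + N) (Y(H, N) = (H + N)*(4 + N) = (4 + N)*(H + N))
r(R) = R²
h = 128 (h = (((-5)² + 4*1 + 4*(-5) + 1*(-5))*4²)*2 = ((25 + 4 - 20 - 5)*16)*2 = (4*16)*2 = 64*2 = 128)
((3*5)*(-1))*(6 + h) = ((3*5)*(-1))*(6 + 128) = (15*(-1))*134 = -15*134 = -2010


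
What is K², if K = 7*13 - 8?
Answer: 6889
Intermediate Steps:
K = 83 (K = 91 - 8 = 83)
K² = 83² = 6889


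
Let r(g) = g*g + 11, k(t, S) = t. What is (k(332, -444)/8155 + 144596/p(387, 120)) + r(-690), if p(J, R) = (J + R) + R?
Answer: 2435623012079/5113185 ≈ 4.7634e+5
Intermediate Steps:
p(J, R) = J + 2*R
r(g) = 11 + g² (r(g) = g² + 11 = 11 + g²)
(k(332, -444)/8155 + 144596/p(387, 120)) + r(-690) = (332/8155 + 144596/(387 + 2*120)) + (11 + (-690)²) = (332*(1/8155) + 144596/(387 + 240)) + (11 + 476100) = (332/8155 + 144596/627) + 476111 = 1179388544/5113185 + 476111 = 2435623012079/5113185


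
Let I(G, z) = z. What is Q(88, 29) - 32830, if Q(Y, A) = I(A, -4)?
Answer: -32834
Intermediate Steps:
Q(Y, A) = -4
Q(88, 29) - 32830 = -4 - 32830 = -32834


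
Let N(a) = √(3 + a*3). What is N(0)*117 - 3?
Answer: -3 + 117*√3 ≈ 199.65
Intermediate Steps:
N(a) = √(3 + 3*a)
N(0)*117 - 3 = √(3 + 3*0)*117 - 3 = √(3 + 0)*117 - 3 = √3*117 - 3 = 117*√3 - 3 = -3 + 117*√3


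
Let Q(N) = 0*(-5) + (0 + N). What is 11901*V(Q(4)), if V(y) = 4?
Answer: 47604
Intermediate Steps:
Q(N) = N (Q(N) = 0 + N = N)
11901*V(Q(4)) = 11901*4 = 47604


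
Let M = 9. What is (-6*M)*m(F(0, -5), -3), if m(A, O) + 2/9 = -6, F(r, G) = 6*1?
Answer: 336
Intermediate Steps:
F(r, G) = 6
m(A, O) = -56/9 (m(A, O) = -2/9 - 6 = -56/9)
(-6*M)*m(F(0, -5), -3) = -6*9*(-56/9) = -54*(-56/9) = 336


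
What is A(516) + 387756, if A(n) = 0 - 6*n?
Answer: 384660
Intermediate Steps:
A(n) = -6*n
A(516) + 387756 = -6*516 + 387756 = -3096 + 387756 = 384660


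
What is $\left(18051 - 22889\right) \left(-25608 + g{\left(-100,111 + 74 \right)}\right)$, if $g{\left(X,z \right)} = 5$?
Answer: $123867314$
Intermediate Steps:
$\left(18051 - 22889\right) \left(-25608 + g{\left(-100,111 + 74 \right)}\right) = \left(18051 - 22889\right) \left(-25608 + 5\right) = \left(-4838\right) \left(-25603\right) = 123867314$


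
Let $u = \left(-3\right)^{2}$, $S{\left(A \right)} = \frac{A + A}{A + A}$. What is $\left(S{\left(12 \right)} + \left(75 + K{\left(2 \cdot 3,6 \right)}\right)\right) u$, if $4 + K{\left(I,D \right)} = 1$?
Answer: $657$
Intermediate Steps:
$K{\left(I,D \right)} = -3$ ($K{\left(I,D \right)} = -4 + 1 = -3$)
$S{\left(A \right)} = 1$ ($S{\left(A \right)} = \frac{2 A}{2 A} = 2 A \frac{1}{2 A} = 1$)
$u = 9$
$\left(S{\left(12 \right)} + \left(75 + K{\left(2 \cdot 3,6 \right)}\right)\right) u = \left(1 + \left(75 - 3\right)\right) 9 = \left(1 + 72\right) 9 = 73 \cdot 9 = 657$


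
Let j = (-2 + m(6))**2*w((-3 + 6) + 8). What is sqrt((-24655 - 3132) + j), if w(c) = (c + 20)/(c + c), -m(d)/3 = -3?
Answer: 3*I*sqrt(1490610)/22 ≈ 166.49*I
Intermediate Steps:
m(d) = 9 (m(d) = -3*(-3) = 9)
w(c) = (20 + c)/(2*c) (w(c) = (20 + c)/((2*c)) = (20 + c)*(1/(2*c)) = (20 + c)/(2*c))
j = 1519/22 (j = (-2 + 9)**2*((20 + ((-3 + 6) + 8))/(2*((-3 + 6) + 8))) = 7**2*((20 + (3 + 8))/(2*(3 + 8))) = 49*((1/2)*(20 + 11)/11) = 49*((1/2)*(1/11)*31) = 49*(31/22) = 1519/22 ≈ 69.045)
sqrt((-24655 - 3132) + j) = sqrt((-24655 - 3132) + 1519/22) = sqrt(-27787 + 1519/22) = sqrt(-609795/22) = 3*I*sqrt(1490610)/22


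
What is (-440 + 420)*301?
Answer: -6020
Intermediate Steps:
(-440 + 420)*301 = -20*301 = -6020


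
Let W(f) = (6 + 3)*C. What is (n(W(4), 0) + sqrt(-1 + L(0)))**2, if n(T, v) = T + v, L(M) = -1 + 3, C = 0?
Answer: 1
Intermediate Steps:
L(M) = 2
W(f) = 0 (W(f) = (6 + 3)*0 = 9*0 = 0)
(n(W(4), 0) + sqrt(-1 + L(0)))**2 = ((0 + 0) + sqrt(-1 + 2))**2 = (0 + sqrt(1))**2 = (0 + 1)**2 = 1**2 = 1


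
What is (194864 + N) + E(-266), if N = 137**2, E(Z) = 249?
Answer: 213882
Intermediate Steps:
N = 18769
(194864 + N) + E(-266) = (194864 + 18769) + 249 = 213633 + 249 = 213882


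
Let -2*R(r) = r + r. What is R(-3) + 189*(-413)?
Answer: -78054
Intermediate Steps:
R(r) = -r (R(r) = -(r + r)/2 = -r)
R(-3) + 189*(-413) = -1*(-3) + 189*(-413) = 3 - 78057 = -78054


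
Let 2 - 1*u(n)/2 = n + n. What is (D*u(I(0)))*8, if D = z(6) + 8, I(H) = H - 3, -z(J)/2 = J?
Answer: -512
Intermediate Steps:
z(J) = -2*J
I(H) = -3 + H
D = -4 (D = -2*6 + 8 = -12 + 8 = -4)
u(n) = 4 - 4*n (u(n) = 4 - 2*(n + n) = 4 - 4*n)
(D*u(I(0)))*8 = -4*(4 - 4*(-3 + 0))*8 = -4*(4 - 4*(-3))*8 = -4*(4 + 12)*8 = -4*16*8 = -64*8 = -512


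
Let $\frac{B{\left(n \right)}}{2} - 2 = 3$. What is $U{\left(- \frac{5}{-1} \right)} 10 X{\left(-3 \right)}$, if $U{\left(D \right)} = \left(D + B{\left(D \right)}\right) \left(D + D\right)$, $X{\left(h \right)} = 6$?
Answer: $9000$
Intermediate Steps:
$B{\left(n \right)} = 10$ ($B{\left(n \right)} = 4 + 2 \cdot 3 = 4 + 6 = 10$)
$U{\left(D \right)} = 2 D \left(10 + D\right)$ ($U{\left(D \right)} = \left(D + 10\right) \left(D + D\right) = \left(10 + D\right) 2 D = 2 D \left(10 + D\right)$)
$U{\left(- \frac{5}{-1} \right)} 10 X{\left(-3 \right)} = 2 \left(- \frac{5}{-1}\right) \left(10 - \frac{5}{-1}\right) 10 \cdot 6 = 2 \left(\left(-5\right) \left(-1\right)\right) \left(10 - -5\right) 10 \cdot 6 = 2 \cdot 5 \left(10 + 5\right) 10 \cdot 6 = 2 \cdot 5 \cdot 15 \cdot 10 \cdot 6 = 150 \cdot 10 \cdot 6 = 1500 \cdot 6 = 9000$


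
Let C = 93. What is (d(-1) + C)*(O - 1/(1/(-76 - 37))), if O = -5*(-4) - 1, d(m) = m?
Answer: 12144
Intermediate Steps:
O = 19 (O = 20 - 1 = 19)
(d(-1) + C)*(O - 1/(1/(-76 - 37))) = (-1 + 93)*(19 - 1/(1/(-76 - 37))) = 92*(19 - 1/(1/(-113))) = 92*(19 - 1/(-1/113)) = 92*(19 - 1*(-113)) = 92*(19 + 113) = 92*132 = 12144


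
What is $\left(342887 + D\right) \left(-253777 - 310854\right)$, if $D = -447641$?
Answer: $59147355774$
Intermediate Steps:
$\left(342887 + D\right) \left(-253777 - 310854\right) = \left(342887 - 447641\right) \left(-253777 - 310854\right) = \left(-104754\right) \left(-564631\right) = 59147355774$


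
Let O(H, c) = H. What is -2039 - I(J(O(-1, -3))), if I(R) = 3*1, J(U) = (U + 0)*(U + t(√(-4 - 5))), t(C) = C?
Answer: -2042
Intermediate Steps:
J(U) = U*(U + 3*I) (J(U) = (U + 0)*(U + √(-4 - 5)) = U*(U + √(-9)) = U*(U + 3*I))
I(R) = 3
-2039 - I(J(O(-1, -3))) = -2039 - 1*3 = -2039 - 3 = -2042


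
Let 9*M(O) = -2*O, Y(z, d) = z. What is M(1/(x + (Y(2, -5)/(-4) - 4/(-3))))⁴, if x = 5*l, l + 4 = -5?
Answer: 256/399455600625 ≈ 6.4087e-10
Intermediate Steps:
l = -9 (l = -4 - 5 = -9)
x = -45 (x = 5*(-9) = -45)
M(O) = -2*O/9 (M(O) = (-2*O)/9 = -2*O/9)
M(1/(x + (Y(2, -5)/(-4) - 4/(-3))))⁴ = (-2/(9*(-45 + (2/(-4) - 4/(-3)))))⁴ = (-2/(9*(-45 + (2*(-¼) - 4*(-⅓)))))⁴ = (-2/(9*(-45 + (-½ + 4/3))))⁴ = (-2/(9*(-45 + ⅚)))⁴ = (-2/(9*(-265/6)))⁴ = (-2/9*(-6/265))⁴ = (4/795)⁴ = 256/399455600625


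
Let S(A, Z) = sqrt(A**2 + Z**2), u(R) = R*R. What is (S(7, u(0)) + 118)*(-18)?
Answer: -2250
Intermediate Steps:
u(R) = R**2
(S(7, u(0)) + 118)*(-18) = (sqrt(7**2 + (0**2)**2) + 118)*(-18) = (sqrt(49 + 0**2) + 118)*(-18) = (sqrt(49 + 0) + 118)*(-18) = (sqrt(49) + 118)*(-18) = (7 + 118)*(-18) = 125*(-18) = -2250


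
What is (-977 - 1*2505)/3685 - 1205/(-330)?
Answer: 59843/22110 ≈ 2.7066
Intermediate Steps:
(-977 - 1*2505)/3685 - 1205/(-330) = (-977 - 2505)*(1/3685) - 1205*(-1/330) = -3482*1/3685 + 241/66 = -3482/3685 + 241/66 = 59843/22110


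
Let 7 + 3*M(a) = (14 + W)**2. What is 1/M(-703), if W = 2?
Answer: 1/83 ≈ 0.012048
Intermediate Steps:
M(a) = 83 (M(a) = -7/3 + (14 + 2)**2/3 = -7/3 + (1/3)*16**2 = -7/3 + (1/3)*256 = -7/3 + 256/3 = 83)
1/M(-703) = 1/83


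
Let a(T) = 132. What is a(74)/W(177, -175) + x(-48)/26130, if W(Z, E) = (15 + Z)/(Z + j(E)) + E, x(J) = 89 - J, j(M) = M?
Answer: -3438337/2064270 ≈ -1.6656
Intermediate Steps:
W(Z, E) = E + (15 + Z)/(E + Z) (W(Z, E) = (15 + Z)/(Z + E) + E = (15 + Z)/(E + Z) + E = E + (15 + Z)/(E + Z))
a(74)/W(177, -175) + x(-48)/26130 = 132/(((15 + 177 + (-175)**2 - 175*177)/(-175 + 177))) + (89 - 1*(-48))/26130 = 132/(((15 + 177 + 30625 - 30975)/2)) + (89 + 48)*(1/26130) = 132/(((1/2)*(-158))) + 137*(1/26130) = 132/(-79) + 137/26130 = 132*(-1/79) + 137/26130 = -132/79 + 137/26130 = -3438337/2064270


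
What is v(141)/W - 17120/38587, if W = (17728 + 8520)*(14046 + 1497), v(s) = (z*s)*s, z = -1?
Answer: -776139906203/1749160131752 ≈ -0.44372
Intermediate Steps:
v(s) = -s² (v(s) = (-s)*s = -s²)
W = 407972664 (W = 26248*15543 = 407972664)
v(141)/W - 17120/38587 = -1*141²/407972664 - 17120/38587 = -1*19881*(1/407972664) - 17120*1/38587 = -19881*1/407972664 - 17120/38587 = -2209/45330296 - 17120/38587 = -776139906203/1749160131752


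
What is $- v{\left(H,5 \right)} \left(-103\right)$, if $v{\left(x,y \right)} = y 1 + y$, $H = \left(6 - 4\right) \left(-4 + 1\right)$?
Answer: $1030$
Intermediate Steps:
$H = -6$ ($H = 2 \left(-3\right) = -6$)
$v{\left(x,y \right)} = 2 y$ ($v{\left(x,y \right)} = y + y = 2 y$)
$- v{\left(H,5 \right)} \left(-103\right) = - 2 \cdot 5 \left(-103\right) = - 10 \left(-103\right) = \left(-1\right) \left(-1030\right) = 1030$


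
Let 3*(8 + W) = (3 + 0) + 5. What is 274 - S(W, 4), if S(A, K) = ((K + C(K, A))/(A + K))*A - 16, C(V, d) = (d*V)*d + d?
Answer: -1438/9 ≈ -159.78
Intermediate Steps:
C(V, d) = d + V*d**2 (C(V, d) = (V*d)*d + d = V*d**2 + d = d + V*d**2)
W = -16/3 (W = -8 + ((3 + 0) + 5)/3 = -8 + (3 + 5)/3 = -8 + (1/3)*8 = -8 + 8/3 = -16/3 ≈ -5.3333)
S(A, K) = -16 + A*(K + A*(1 + A*K))/(A + K) (S(A, K) = ((K + A*(1 + K*A))/(A + K))*A - 16 = ((K + A*(1 + A*K))/(A + K))*A - 16 = A*(K + A*(1 + A*K))/(A + K) - 16 = -16 + A*(K + A*(1 + A*K))/(A + K))
274 - S(W, 4) = 274 - (-16*(-16/3) - 16*4 - 16/3*4 + (-16/3)**2*(1 - 16/3*4))/(-16/3 + 4) = 274 - (256/3 - 64 - 64/3 + 256*(1 - 64/3)/9)/(-4/3) = 274 - (-3)*(256/3 - 64 - 64/3 + (256/9)*(-61/3))/4 = 274 - (-3)*(256/3 - 64 - 64/3 - 15616/27)/4 = 274 - (-3)*(-15616)/(4*27) = 274 - 1*3904/9 = 274 - 3904/9 = -1438/9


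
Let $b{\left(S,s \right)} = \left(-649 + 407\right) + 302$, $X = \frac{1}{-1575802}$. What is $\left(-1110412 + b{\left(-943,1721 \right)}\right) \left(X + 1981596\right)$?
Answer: $- \frac{59779110683187704}{27169} \approx -2.2003 \cdot 10^{12}$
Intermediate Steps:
$X = - \frac{1}{1575802} \approx -6.346 \cdot 10^{-7}$
$b{\left(S,s \right)} = 60$ ($b{\left(S,s \right)} = -242 + 302 = 60$)
$\left(-1110412 + b{\left(-943,1721 \right)}\right) \left(X + 1981596\right) = \left(-1110412 + 60\right) \left(- \frac{1}{1575802} + 1981596\right) = \left(-1110352\right) \frac{3122602939991}{1575802} = - \frac{59779110683187704}{27169}$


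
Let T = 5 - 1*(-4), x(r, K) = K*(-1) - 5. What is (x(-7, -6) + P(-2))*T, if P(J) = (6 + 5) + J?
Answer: 90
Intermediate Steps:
x(r, K) = -5 - K (x(r, K) = -K - 5 = -5 - K)
T = 9 (T = 5 + 4 = 9)
P(J) = 11 + J
(x(-7, -6) + P(-2))*T = ((-5 - 1*(-6)) + (11 - 2))*9 = ((-5 + 6) + 9)*9 = (1 + 9)*9 = 10*9 = 90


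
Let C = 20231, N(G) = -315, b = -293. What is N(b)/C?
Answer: -315/20231 ≈ -0.015570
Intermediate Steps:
N(b)/C = -315/20231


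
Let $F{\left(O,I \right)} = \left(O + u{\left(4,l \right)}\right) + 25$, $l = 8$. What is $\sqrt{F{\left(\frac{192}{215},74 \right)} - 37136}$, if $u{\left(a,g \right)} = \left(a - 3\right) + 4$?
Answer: $\frac{i \sqrt{1715183570}}{215} \approx 192.63 i$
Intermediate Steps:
$u{\left(a,g \right)} = 1 + a$ ($u{\left(a,g \right)} = \left(-3 + a\right) + 4 = 1 + a$)
$F{\left(O,I \right)} = 30 + O$ ($F{\left(O,I \right)} = \left(O + \left(1 + 4\right)\right) + 25 = \left(O + 5\right) + 25 = \left(5 + O\right) + 25 = 30 + O$)
$\sqrt{F{\left(\frac{192}{215},74 \right)} - 37136} = \sqrt{\left(30 + \frac{192}{215}\right) - 37136} = \sqrt{\frac{6642}{215} - 37136} = \sqrt{- \frac{7977598}{215}} = \frac{i \sqrt{1715183570}}{215}$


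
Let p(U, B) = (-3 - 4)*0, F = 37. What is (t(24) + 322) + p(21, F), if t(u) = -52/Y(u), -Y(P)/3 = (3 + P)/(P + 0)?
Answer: 9110/27 ≈ 337.41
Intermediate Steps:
Y(P) = -3*(3 + P)/P (Y(P) = -3*(3 + P)/(P + 0) = -3*(3 + P)/P)
p(U, B) = 0 (p(U, B) = -7*0 = 0)
t(u) = -52/(-3 - 9/u)
(t(24) + 322) + p(21, F) = ((52/3)*24/(3 + 24) + 322) + 0 = ((52/3)*24/27 + 322) + 0 = ((52/3)*24*(1/27) + 322) + 0 = (416/27 + 322) + 0 = 9110/27 + 0 = 9110/27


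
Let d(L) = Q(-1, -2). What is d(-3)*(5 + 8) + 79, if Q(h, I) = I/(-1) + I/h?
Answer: 131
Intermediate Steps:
Q(h, I) = -I + I/h (Q(h, I) = I*(-1) + I/h = -I + I/h)
d(L) = 4 (d(L) = -1*(-2) - 2/(-1) = 2 - 2*(-1) = 2 + 2 = 4)
d(-3)*(5 + 8) + 79 = 4*(5 + 8) + 79 = 4*13 + 79 = 52 + 79 = 131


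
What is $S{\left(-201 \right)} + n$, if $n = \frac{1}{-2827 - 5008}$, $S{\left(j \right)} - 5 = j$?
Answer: $- \frac{1535661}{7835} \approx -196.0$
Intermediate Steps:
$S{\left(j \right)} = 5 + j$
$n = - \frac{1}{7835}$ ($n = \frac{1}{-7835} = - \frac{1}{7835} \approx -0.00012763$)
$S{\left(-201 \right)} + n = \left(5 - 201\right) - \frac{1}{7835} = -196 - \frac{1}{7835} = - \frac{1535661}{7835}$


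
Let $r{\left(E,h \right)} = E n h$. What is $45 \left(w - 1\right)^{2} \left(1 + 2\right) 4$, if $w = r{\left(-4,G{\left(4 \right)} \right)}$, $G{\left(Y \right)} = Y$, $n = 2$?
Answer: $588060$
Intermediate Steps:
$r{\left(E,h \right)} = 2 E h$ ($r{\left(E,h \right)} = E 2 h = 2 E h$)
$w = -32$ ($w = 2 \left(-4\right) 4 = -32$)
$45 \left(w - 1\right)^{2} \left(1 + 2\right) 4 = 45 \left(-32 - 1\right)^{2} \left(1 + 2\right) 4 = 45 \left(-33\right)^{2} \cdot 3 \cdot 4 = 45 \cdot 1089 \cdot 12 = 49005 \cdot 12 = 588060$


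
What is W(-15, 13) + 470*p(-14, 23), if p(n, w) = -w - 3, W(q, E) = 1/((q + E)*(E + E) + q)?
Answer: -818741/67 ≈ -12220.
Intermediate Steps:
W(q, E) = 1/(q + 2*E*(E + q)) (W(q, E) = 1/((E + q)*(2*E) + q) = 1/(2*E*(E + q) + q) = 1/(q + 2*E*(E + q)))
p(n, w) = -3 - w
W(-15, 13) + 470*p(-14, 23) = 1/(-15 + 2*13² + 2*13*(-15)) + 470*(-3 - 1*23) = 1/(-15 + 2*169 - 390) + 470*(-3 - 23) = 1/(-15 + 338 - 390) + 470*(-26) = 1/(-67) - 12220 = -1/67 - 12220 = -818741/67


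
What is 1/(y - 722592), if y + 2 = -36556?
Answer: -1/759150 ≈ -1.3173e-6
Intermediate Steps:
y = -36558 (y = -2 - 36556 = -36558)
1/(y - 722592) = 1/(-36558 - 722592) = 1/(-759150) = -1/759150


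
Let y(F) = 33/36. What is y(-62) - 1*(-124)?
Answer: 1499/12 ≈ 124.92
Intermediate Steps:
y(F) = 11/12 (y(F) = 33*(1/36) = 11/12)
y(-62) - 1*(-124) = 11/12 - 1*(-124) = 11/12 + 124 = 1499/12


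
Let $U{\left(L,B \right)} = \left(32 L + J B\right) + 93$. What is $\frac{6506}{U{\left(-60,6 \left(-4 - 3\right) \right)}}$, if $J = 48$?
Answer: $- \frac{6506}{3843} \approx -1.6929$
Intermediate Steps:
$U{\left(L,B \right)} = 93 + 32 L + 48 B$ ($U{\left(L,B \right)} = \left(32 L + 48 B\right) + 93 = 93 + 32 L + 48 B$)
$\frac{6506}{U{\left(-60,6 \left(-4 - 3\right) \right)}} = \frac{6506}{93 + 32 \left(-60\right) + 48 \cdot 6 \left(-4 - 3\right)} = \frac{6506}{93 - 1920 + 48 \cdot 6 \left(-7\right)} = \frac{6506}{93 - 1920 + 48 \left(-42\right)} = \frac{6506}{93 - 1920 - 2016} = \frac{6506}{-3843} = 6506 \left(- \frac{1}{3843}\right) = - \frac{6506}{3843}$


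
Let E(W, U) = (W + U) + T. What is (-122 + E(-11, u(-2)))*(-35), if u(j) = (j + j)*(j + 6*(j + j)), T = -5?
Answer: 1190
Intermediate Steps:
u(j) = 26*j**2 (u(j) = (2*j)*(j + 6*(2*j)) = (2*j)*(j + 12*j) = (2*j)*(13*j) = 26*j**2)
E(W, U) = -5 + U + W (E(W, U) = (W + U) - 5 = (U + W) - 5 = -5 + U + W)
(-122 + E(-11, u(-2)))*(-35) = (-122 + (-5 + 26*(-2)**2 - 11))*(-35) = (-122 + (-5 + 26*4 - 11))*(-35) = (-122 + (-5 + 104 - 11))*(-35) = (-122 + 88)*(-35) = -34*(-35) = 1190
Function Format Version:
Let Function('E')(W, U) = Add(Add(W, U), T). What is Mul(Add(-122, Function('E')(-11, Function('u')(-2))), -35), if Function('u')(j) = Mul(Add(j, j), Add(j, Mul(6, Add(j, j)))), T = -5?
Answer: 1190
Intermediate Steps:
Function('u')(j) = Mul(26, Pow(j, 2)) (Function('u')(j) = Mul(Mul(2, j), Add(j, Mul(6, Mul(2, j)))) = Mul(Mul(2, j), Add(j, Mul(12, j))) = Mul(Mul(2, j), Mul(13, j)) = Mul(26, Pow(j, 2)))
Function('E')(W, U) = Add(-5, U, W) (Function('E')(W, U) = Add(Add(W, U), -5) = Add(Add(U, W), -5) = Add(-5, U, W))
Mul(Add(-122, Function('E')(-11, Function('u')(-2))), -35) = Mul(Add(-122, Add(-5, Mul(26, Pow(-2, 2)), -11)), -35) = Mul(Add(-122, Add(-5, Mul(26, 4), -11)), -35) = Mul(Add(-122, Add(-5, 104, -11)), -35) = Mul(Add(-122, 88), -35) = Mul(-34, -35) = 1190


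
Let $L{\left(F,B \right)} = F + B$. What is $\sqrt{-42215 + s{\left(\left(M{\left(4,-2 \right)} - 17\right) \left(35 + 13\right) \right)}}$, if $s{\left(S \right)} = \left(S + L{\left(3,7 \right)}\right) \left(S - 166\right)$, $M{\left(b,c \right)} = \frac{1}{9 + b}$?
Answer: $\frac{3 \sqrt{13946045}}{13} \approx 861.79$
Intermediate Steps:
$L{\left(F,B \right)} = B + F$
$s{\left(S \right)} = \left(-166 + S\right) \left(10 + S\right)$ ($s{\left(S \right)} = \left(S + \left(7 + 3\right)\right) \left(S - 166\right) = \left(S + 10\right) \left(-166 + S\right) = \left(10 + S\right) \left(-166 + S\right) = \left(-166 + S\right) \left(10 + S\right)$)
$\sqrt{-42215 + s{\left(\left(M{\left(4,-2 \right)} - 17\right) \left(35 + 13\right) \right)}} = \sqrt{-42215 - \left(1660 - \left(35 + 13\right)^{2} \left(\frac{1}{9 + 4} - 17\right)^{2} + 156 \left(\frac{1}{9 + 4} - 17\right) \left(35 + 13\right)\right)} = \sqrt{-42215 - \left(1660 - 2304 \left(\frac{1}{13} - 17\right)^{2} + 156 \left(\frac{1}{13} - 17\right) 48\right)} = \sqrt{-42215 - \left(1660 - \frac{111513600}{169} + 156 \left(- \frac{220}{13}\right) 48\right)} = \sqrt{-42215 - \left(-125060 - \frac{111513600}{169}\right)} = \sqrt{-42215 + \left(-1660 + \frac{111513600}{169} + 126720\right)} = \sqrt{-42215 + \frac{132648740}{169}} = \sqrt{\frac{125514405}{169}} = \frac{3 \sqrt{13946045}}{13}$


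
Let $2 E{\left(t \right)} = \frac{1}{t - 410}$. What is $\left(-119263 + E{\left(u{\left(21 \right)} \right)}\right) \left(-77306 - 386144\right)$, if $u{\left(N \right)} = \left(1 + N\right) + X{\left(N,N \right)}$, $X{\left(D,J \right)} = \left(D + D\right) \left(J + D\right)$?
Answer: $\frac{76054873561875}{1376} \approx 5.5272 \cdot 10^{10}$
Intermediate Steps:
$X{\left(D,J \right)} = 2 D \left(D + J\right)$
$u{\left(N \right)} = 1 + N + 4 N^{2}$ ($u{\left(N \right)} = \left(1 + N\right) + 2 N \left(N + N\right) = \left(1 + N\right) + 2 N 2 N = \left(1 + N\right) + 4 N^{2} = 1 + N + 4 N^{2}$)
$E{\left(t \right)} = \frac{1}{2 \left(-410 + t\right)}$ ($E{\left(t \right)} = \frac{1}{2 \left(t - 410\right)} = \frac{1}{2 \left(-410 + t\right)}$)
$\left(-119263 + E{\left(u{\left(21 \right)} \right)}\right) \left(-77306 - 386144\right) = \left(-119263 + \frac{1}{2 \left(-410 + \left(1 + 21 + 4 \cdot 21^{2}\right)\right)}\right) \left(-77306 - 386144\right) = \left(-119263 + \frac{1}{2 \left(-410 + \left(1 + 21 + 4 \cdot 441\right)\right)}\right) \left(-463450\right) = \left(-119263 + \frac{1}{2 \left(-410 + \left(1 + 21 + 1764\right)\right)}\right) \left(-463450\right) = \left(-119263 + \frac{1}{2 \left(-410 + 1786\right)}\right) \left(-463450\right) = \left(-119263 + \frac{1}{2 \cdot 1376}\right) \left(-463450\right) = \left(-119263 + \frac{1}{2} \cdot \frac{1}{1376}\right) \left(-463450\right) = \left(-119263 + \frac{1}{2752}\right) \left(-463450\right) = \left(- \frac{328211775}{2752}\right) \left(-463450\right) = \frac{76054873561875}{1376}$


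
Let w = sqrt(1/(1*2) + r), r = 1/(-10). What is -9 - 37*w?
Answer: -9 - 37*sqrt(10)/5 ≈ -32.401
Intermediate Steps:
r = -1/10 ≈ -0.10000
w = sqrt(10)/5 (w = sqrt(1/(1*2) - 1/10) = sqrt(1/2 - 1/10) = sqrt(2/5) = sqrt(10)/5 ≈ 0.63246)
-9 - 37*w = -9 - 37*sqrt(10)/5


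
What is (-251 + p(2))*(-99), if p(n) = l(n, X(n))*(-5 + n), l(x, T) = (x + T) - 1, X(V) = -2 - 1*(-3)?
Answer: 25443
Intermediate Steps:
X(V) = 1 (X(V) = -2 + 3 = 1)
l(x, T) = -1 + T + x (l(x, T) = (T + x) - 1 = -1 + T + x)
p(n) = n*(-5 + n) (p(n) = (-1 + 1 + n)*(-5 + n) = n*(-5 + n))
(-251 + p(2))*(-99) = (-251 + 2*(-5 + 2))*(-99) = (-251 + 2*(-3))*(-99) = (-251 - 6)*(-99) = -257*(-99) = 25443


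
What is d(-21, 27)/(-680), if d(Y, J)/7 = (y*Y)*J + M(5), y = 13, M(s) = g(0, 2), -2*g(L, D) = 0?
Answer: 51597/680 ≈ 75.878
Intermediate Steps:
g(L, D) = 0 (g(L, D) = -½*0 = 0)
M(s) = 0
d(Y, J) = 91*J*Y (d(Y, J) = 7*((13*Y)*J + 0) = 7*(13*J*Y + 0) = 7*(13*J*Y) = 91*J*Y)
d(-21, 27)/(-680) = (91*27*(-21))/(-680) = -51597*(-1/680) = 51597/680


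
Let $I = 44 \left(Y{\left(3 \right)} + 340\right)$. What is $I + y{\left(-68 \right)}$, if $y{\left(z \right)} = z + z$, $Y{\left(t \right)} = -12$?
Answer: $14296$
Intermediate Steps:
$y{\left(z \right)} = 2 z$
$I = 14432$ ($I = 44 \left(-12 + 340\right) = 44 \cdot 328 = 14432$)
$I + y{\left(-68 \right)} = 14432 + 2 \left(-68\right) = 14432 - 136 = 14296$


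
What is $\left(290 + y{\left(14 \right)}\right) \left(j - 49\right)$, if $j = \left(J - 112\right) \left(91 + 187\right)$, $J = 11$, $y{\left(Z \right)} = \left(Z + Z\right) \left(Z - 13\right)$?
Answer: $-8944386$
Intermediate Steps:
$y{\left(Z \right)} = 2 Z \left(-13 + Z\right)$
$j = -28078$ ($j = \left(11 - 112\right) \left(91 + 187\right) = \left(11 - 112\right) 278 = \left(-101\right) 278 = -28078$)
$\left(290 + y{\left(14 \right)}\right) \left(j - 49\right) = \left(290 + 2 \cdot 14 \left(-13 + 14\right)\right) \left(-28078 - 49\right) = \left(290 + 2 \cdot 14 \cdot 1\right) \left(-28127\right) = \left(290 + 28\right) \left(-28127\right) = 318 \left(-28127\right) = -8944386$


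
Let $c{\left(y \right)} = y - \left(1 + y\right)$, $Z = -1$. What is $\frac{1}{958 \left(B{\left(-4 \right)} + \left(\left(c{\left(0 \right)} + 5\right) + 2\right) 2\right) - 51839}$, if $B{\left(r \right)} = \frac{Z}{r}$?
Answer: $- \frac{2}{80207} \approx -2.4935 \cdot 10^{-5}$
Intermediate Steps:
$c{\left(y \right)} = -1$
$B{\left(r \right)} = - \frac{1}{r}$
$\frac{1}{958 \left(B{\left(-4 \right)} + \left(\left(c{\left(0 \right)} + 5\right) + 2\right) 2\right) - 51839} = \frac{1}{958 \left(- \frac{1}{-4} + \left(\left(-1 + 5\right) + 2\right) 2\right) - 51839} = \frac{1}{958 \left(\left(-1\right) \left(- \frac{1}{4}\right) + \left(4 + 2\right) 2\right) - 51839} = \frac{1}{958 \left(\frac{1}{4} + 6 \cdot 2\right) - 51839} = \frac{1}{958 \left(\frac{1}{4} + 12\right) - 51839} = \frac{1}{958 \cdot \frac{49}{4} - 51839} = \frac{1}{\frac{23471}{2} - 51839} = \frac{1}{- \frac{80207}{2}} = - \frac{2}{80207}$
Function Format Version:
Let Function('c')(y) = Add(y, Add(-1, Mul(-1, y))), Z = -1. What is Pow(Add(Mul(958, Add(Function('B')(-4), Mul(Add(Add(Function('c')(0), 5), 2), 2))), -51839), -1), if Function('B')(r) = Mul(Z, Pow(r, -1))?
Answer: Rational(-2, 80207) ≈ -2.4935e-5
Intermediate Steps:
Function('c')(y) = -1
Function('B')(r) = Mul(-1, Pow(r, -1))
Pow(Add(Mul(958, Add(Function('B')(-4), Mul(Add(Add(Function('c')(0), 5), 2), 2))), -51839), -1) = Pow(Add(Mul(958, Add(Mul(-1, Pow(-4, -1)), Mul(Add(Add(-1, 5), 2), 2))), -51839), -1) = Pow(Add(Mul(958, Add(Mul(-1, Rational(-1, 4)), Mul(Add(4, 2), 2))), -51839), -1) = Pow(Add(Mul(958, Add(Rational(1, 4), Mul(6, 2))), -51839), -1) = Pow(Add(Mul(958, Add(Rational(1, 4), 12)), -51839), -1) = Pow(Add(Mul(958, Rational(49, 4)), -51839), -1) = Pow(Add(Rational(23471, 2), -51839), -1) = Pow(Rational(-80207, 2), -1) = Rational(-2, 80207)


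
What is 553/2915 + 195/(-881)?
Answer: -81232/2568115 ≈ -0.031631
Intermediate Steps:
553/2915 + 195/(-881) = 553*(1/2915) + 195*(-1/881) = 553/2915 - 195/881 = -81232/2568115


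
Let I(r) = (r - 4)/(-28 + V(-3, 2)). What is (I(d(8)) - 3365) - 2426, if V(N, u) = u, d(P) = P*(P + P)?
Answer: -75345/13 ≈ -5795.8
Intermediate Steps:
d(P) = 2*P² (d(P) = P*(2*P) = 2*P²)
I(r) = 2/13 - r/26 (I(r) = (r - 4)/(-28 + 2) = (-4 + r)/(-26) = (-4 + r)*(-1/26) = 2/13 - r/26)
(I(d(8)) - 3365) - 2426 = ((2/13 - 8²/13) - 3365) - 2426 = ((2/13 - 64/13) - 3365) - 2426 = (-62/13 - 3365) - 2426 = -43807/13 - 2426 = -75345/13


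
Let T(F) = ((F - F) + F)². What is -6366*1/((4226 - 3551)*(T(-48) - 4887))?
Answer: 2122/581175 ≈ 0.0036512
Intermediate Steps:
T(F) = F² (T(F) = (0 + F)² = F²)
-6366*1/((4226 - 3551)*(T(-48) - 4887)) = -6366*1/((4226 - 3551)*((-48)² - 4887)) = -6366*1/(675*(2304 - 4887)) = -6366/((-2583*675)) = -6366/(-1743525) = -6366*(-1/1743525) = 2122/581175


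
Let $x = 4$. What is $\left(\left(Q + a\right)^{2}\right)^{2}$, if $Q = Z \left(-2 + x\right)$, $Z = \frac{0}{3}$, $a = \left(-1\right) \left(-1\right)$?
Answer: $1$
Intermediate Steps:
$a = 1$
$Z = 0$ ($Z = 0 \cdot \frac{1}{3} = 0$)
$Q = 0$ ($Q = 0 \left(-2 + 4\right) = 0 \cdot 2 = 0$)
$\left(\left(Q + a\right)^{2}\right)^{2} = \left(\left(0 + 1\right)^{2}\right)^{2} = \left(1^{2}\right)^{2} = 1^{2} = 1$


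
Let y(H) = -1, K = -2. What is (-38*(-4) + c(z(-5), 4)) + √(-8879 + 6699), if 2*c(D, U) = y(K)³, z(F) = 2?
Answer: 303/2 + 2*I*√545 ≈ 151.5 + 46.69*I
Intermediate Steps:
c(D, U) = -½ (c(D, U) = (½)*(-1)³ = (½)*(-1) = -½)
(-38*(-4) + c(z(-5), 4)) + √(-8879 + 6699) = (-38*(-4) - ½) + √(-8879 + 6699) = (152 - ½) + √(-2180) = 303/2 + 2*I*√545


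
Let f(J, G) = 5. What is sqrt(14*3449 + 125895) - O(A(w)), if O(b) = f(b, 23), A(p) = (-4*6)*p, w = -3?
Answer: -5 + sqrt(174181) ≈ 412.35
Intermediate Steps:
A(p) = -24*p
O(b) = 5
sqrt(14*3449 + 125895) - O(A(w)) = sqrt(14*3449 + 125895) - 1*5 = sqrt(48286 + 125895) - 5 = sqrt(174181) - 5 = -5 + sqrt(174181)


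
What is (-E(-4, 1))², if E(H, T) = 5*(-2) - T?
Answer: 121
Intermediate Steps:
E(H, T) = -10 - T
(-E(-4, 1))² = (-(-10 - 1*1))² = (-(-10 - 1))² = (-1*(-11))² = 11² = 121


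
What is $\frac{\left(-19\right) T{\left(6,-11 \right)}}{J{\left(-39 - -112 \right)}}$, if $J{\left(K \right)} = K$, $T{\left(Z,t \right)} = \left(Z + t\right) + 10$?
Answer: $- \frac{95}{73} \approx -1.3014$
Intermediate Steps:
$T{\left(Z,t \right)} = 10 + Z + t$
$\frac{\left(-19\right) T{\left(6,-11 \right)}}{J{\left(-39 - -112 \right)}} = \frac{\left(-19\right) \left(10 + 6 - 11\right)}{-39 - -112} = \frac{\left(-19\right) 5}{-39 + 112} = - \frac{95}{73}$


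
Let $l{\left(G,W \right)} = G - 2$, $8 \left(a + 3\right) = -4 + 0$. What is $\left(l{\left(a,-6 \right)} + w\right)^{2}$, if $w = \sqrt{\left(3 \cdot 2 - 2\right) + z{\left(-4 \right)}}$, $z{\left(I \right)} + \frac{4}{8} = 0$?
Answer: $\frac{\left(11 - \sqrt{14}\right)^{2}}{4} \approx 13.171$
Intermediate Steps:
$z{\left(I \right)} = - \frac{1}{2}$ ($z{\left(I \right)} = - \frac{1}{2} + 0 = - \frac{1}{2}$)
$a = - \frac{7}{2}$ ($a = -3 + \frac{-4 + 0}{8} = -3 + \frac{1}{8} \left(-4\right) = -3 - \frac{1}{2} = - \frac{7}{2} \approx -3.5$)
$l{\left(G,W \right)} = -2 + G$
$w = \frac{\sqrt{14}}{2}$ ($w = \sqrt{\left(3 \cdot 2 - 2\right) - \frac{1}{2}} = \sqrt{\left(6 - 2\right) - \frac{1}{2}} = \sqrt{4 - \frac{1}{2}} = \sqrt{\frac{7}{2}} = \frac{\sqrt{14}}{2} \approx 1.8708$)
$\left(l{\left(a,-6 \right)} + w\right)^{2} = \left(\left(-2 - \frac{7}{2}\right) + \frac{\sqrt{14}}{2}\right)^{2} = \left(- \frac{11}{2} + \frac{\sqrt{14}}{2}\right)^{2}$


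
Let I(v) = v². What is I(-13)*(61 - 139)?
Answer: -13182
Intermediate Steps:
I(-13)*(61 - 139) = (-13)²*(61 - 139) = 169*(-78) = -13182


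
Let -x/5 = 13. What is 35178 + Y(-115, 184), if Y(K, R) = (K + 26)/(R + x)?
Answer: 4186093/119 ≈ 35177.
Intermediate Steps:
x = -65 (x = -5*13 = -65)
Y(K, R) = (26 + K)/(-65 + R) (Y(K, R) = (K + 26)/(R - 65) = (26 + K)/(-65 + R))
35178 + Y(-115, 184) = 35178 + (26 - 115)/(-65 + 184) = 35178 - 89/119 = 4186093/119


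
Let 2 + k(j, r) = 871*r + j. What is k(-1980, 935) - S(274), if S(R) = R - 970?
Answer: 813099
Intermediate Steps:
S(R) = -970 + R
k(j, r) = -2 + j + 871*r (k(j, r) = -2 + (871*r + j) = -2 + (j + 871*r) = -2 + j + 871*r)
k(-1980, 935) - S(274) = (-2 - 1980 + 871*935) - (-970 + 274) = (-2 - 1980 + 814385) - 1*(-696) = 812403 + 696 = 813099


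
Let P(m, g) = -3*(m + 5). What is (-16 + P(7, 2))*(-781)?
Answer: 40612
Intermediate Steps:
P(m, g) = -15 - 3*m (P(m, g) = -3*(5 + m) = -15 - 3*m)
(-16 + P(7, 2))*(-781) = (-16 + (-15 - 3*7))*(-781) = (-16 + (-15 - 21))*(-781) = (-16 - 36)*(-781) = -52*(-781) = 40612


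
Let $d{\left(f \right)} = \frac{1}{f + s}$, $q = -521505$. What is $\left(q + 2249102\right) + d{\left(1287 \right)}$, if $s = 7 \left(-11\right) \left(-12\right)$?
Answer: $\frac{3819716968}{2211} \approx 1.7276 \cdot 10^{6}$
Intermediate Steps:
$s = 924$ ($s = \left(-77\right) \left(-12\right) = 924$)
$d{\left(f \right)} = \frac{1}{924 + f}$ ($d{\left(f \right)} = \frac{1}{f + 924} = \frac{1}{924 + f}$)
$\left(q + 2249102\right) + d{\left(1287 \right)} = \left(-521505 + 2249102\right) + \frac{1}{924 + 1287} = 1727597 + \frac{1}{2211} = \frac{3819716968}{2211}$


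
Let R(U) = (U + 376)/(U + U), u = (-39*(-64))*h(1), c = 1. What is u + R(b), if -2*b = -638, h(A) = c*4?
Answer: 6370487/638 ≈ 9985.1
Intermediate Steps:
h(A) = 4 (h(A) = 1*4 = 4)
b = 319 (b = -½*(-638) = 319)
u = 9984 (u = -39*(-64)*4 = 2496*4 = 9984)
R(U) = (376 + U)/(2*U) (R(U) = (376 + U)/((2*U)) = (376 + U)*(1/(2*U)) = (376 + U)/(2*U))
u + R(b) = 9984 + (½)*(376 + 319)/319 = 9984 + (½)*(1/319)*695 = 9984 + 695/638 = 6370487/638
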